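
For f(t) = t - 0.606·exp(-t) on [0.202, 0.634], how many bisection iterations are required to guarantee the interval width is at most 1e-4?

13

Initial width b − a = 0.634 − 0.202 = 0.432000.
After n steps the width is (b−a)/2^n; need (b−a)/2^n ≤ 1e-4.
So n ≥ log₂(0.432000/1e-4) = log₂(4320.0000) ≈ 12.0768.
Hence n = 13.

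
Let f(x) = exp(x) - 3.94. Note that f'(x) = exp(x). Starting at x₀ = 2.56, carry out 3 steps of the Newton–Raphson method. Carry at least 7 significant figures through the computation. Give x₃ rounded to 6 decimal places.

x_0 = 2.560000: f = 8.995817, f' = 12.935817 → x_1 = 2.560000 - (8.995817)/(12.935817) = 1.864581
x_1 = 1.864581: f = 2.513229, f' = 6.453229 → x_2 = 1.864581 - (2.513229)/(6.453229) = 1.475128
x_2 = 1.475128: f = 0.431594, f' = 4.371594 → x_3 = 1.475128 - (0.431594)/(4.371594) = 1.376401

1.376401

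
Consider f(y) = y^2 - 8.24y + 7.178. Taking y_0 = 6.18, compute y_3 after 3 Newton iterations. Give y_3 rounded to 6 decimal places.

f'(y) = 2y - 8.24
y_0 = 6.180000: f = -5.552800, f' = 4.120000 → y_1 = 6.180000 - (-5.552800)/(4.120000) = 7.527767
y_1 = 7.527767: f = 1.816476, f' = 6.815534 → y_2 = 7.527767 - (1.816476)/(6.815534) = 7.261247
y_2 = 7.261247: f = 0.071033, f' = 6.282494 → y_3 = 7.261247 - (0.071033)/(6.282494) = 7.249941

7.249941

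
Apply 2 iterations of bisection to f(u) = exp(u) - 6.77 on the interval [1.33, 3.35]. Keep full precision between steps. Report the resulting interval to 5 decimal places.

f(1.330000) = -2.988957, f(3.350000) = 21.732734 (opposite signs)
step 1: m = 2.340000, f(m) = 3.611237 > 0 → root in [1.330000, 2.340000]
step 2: m = 1.835000, f(m) = -0.504866 < 0 → root in [1.835000, 2.340000]

[1.83500, 2.34000]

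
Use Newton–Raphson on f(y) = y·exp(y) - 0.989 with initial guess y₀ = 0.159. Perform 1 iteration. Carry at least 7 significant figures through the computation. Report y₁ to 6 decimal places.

0.749693

Newton update: y ← y − f(y)/f'(y).
f'(y) = (y + 1)·exp(y)
y_0 = 0.159000: f = -0.802598, f' = 1.358740 → y_1 = 0.159000 - (-0.802598)/(1.358740) = 0.749693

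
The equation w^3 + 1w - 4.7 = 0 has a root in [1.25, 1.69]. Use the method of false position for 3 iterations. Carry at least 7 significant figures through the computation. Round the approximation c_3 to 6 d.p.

f(1.250000) = -1.496875, f(1.690000) = 1.816809
step 1: c = 1.448759, f(c) = -0.210436 < 0 → new bracket [1.448759, 1.690000]
step 2: c = 1.473801, f(c) = -0.024972 < 0 → new bracket [1.473801, 1.690000]
step 3: c = 1.476732, f(c) = -0.002901 < 0 → new bracket [1.476732, 1.690000]

1.476732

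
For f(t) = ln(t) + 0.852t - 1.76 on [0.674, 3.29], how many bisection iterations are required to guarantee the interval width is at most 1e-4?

15

Initial width b − a = 3.29 − 0.674 = 2.616000.
After n steps the width is (b−a)/2^n; need (b−a)/2^n ≤ 1e-4.
So n ≥ log₂(2.616000/1e-4) = log₂(26160.0000) ≈ 14.6751.
Hence n = 15.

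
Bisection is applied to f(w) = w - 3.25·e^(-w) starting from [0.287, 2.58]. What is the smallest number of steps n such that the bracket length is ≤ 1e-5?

Initial width b − a = 2.58 − 0.287 = 2.293000.
After n steps the width is (b−a)/2^n; need (b−a)/2^n ≤ 1e-5.
So n ≥ log₂(2.293000/1e-5) = log₂(229300.0000) ≈ 17.8069.
Hence n = 18.

18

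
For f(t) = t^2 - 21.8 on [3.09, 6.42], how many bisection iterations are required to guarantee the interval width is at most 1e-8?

29

Initial width b − a = 6.42 − 3.09 = 3.330000.
After n steps the width is (b−a)/2^n; need (b−a)/2^n ≤ 1e-8.
So n ≥ log₂(3.330000/1e-8) = log₂(333000000.0000) ≈ 28.3109.
Hence n = 29.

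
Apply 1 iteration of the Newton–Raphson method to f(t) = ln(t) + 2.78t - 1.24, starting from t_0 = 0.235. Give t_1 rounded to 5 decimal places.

0.52424

f'(t) = 1/t + 2.78
t_0 = 0.235000: f = -2.034870, f' = 7.035319 → t_1 = 0.235000 - (-2.034870)/(7.035319) = 0.524236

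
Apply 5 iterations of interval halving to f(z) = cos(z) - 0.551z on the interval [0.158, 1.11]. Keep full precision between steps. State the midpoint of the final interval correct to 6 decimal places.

1.005875

f(0.158000) = 0.900486, f(1.110000) = -0.166948 (opposite signs)
step 1: m = 0.634000, f(m) = 0.456330 > 0 → root in [0.634000, 1.110000]
step 2: m = 0.872000, f(m) = 0.162825 > 0 → root in [0.872000, 1.110000]
step 3: m = 0.991000, f(m) = 0.001813 > 0 → root in [0.991000, 1.110000]
step 4: m = 1.050500, f(m) = -0.081688 < 0 → root in [0.991000, 1.050500]
step 5: m = 1.020750, f(m) = -0.039707 < 0 → root in [0.991000, 1.020750]
Midpoint of [0.991000, 1.020750] = 1.005875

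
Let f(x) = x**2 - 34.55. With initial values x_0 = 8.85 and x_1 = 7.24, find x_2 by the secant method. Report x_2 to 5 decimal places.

f(x_0) = 43.772500, f(x_1) = 17.867600
x_2 = 7.240000 - (17.867600)·(7.240000 - 8.850000)/(17.867600 - (43.772500)) = 6.129521; f(x_2) = 3.021033

6.12952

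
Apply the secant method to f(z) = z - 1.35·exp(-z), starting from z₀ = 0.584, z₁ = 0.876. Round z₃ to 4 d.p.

f(z_0) = -0.168845, f(z_1) = 0.313799
z_2 = 0.876000 - (0.313799)·(0.876000 - 0.584000)/(0.313799 - (-0.168845)) = 0.686152; f(z_2) = 0.006413
z_3 = 0.686152 - (0.006413)·(0.686152 - 0.876000)/(0.006413 - (0.313799)) = 0.682191; f(z_3) = -0.000245

0.6822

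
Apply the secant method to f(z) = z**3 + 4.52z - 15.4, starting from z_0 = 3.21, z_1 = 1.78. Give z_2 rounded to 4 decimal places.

1.8523

f(z_0) = 32.185361, f(z_1) = -1.714648
z_2 = 1.780000 - (-1.714648)·(1.780000 - 3.210000)/(-1.714648 - (32.185361)) = 1.852329; f(z_2) = -0.671908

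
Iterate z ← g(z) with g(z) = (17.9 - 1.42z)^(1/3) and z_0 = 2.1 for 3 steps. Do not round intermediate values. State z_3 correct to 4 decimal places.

z_1 = g(2.100000) = 2.461710
z_2 = g(2.461710) = 2.433127
z_3 = g(2.433127) = 2.435410

2.4354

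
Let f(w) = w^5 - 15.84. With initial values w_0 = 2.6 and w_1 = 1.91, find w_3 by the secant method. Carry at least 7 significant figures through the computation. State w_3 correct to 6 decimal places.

1.754970

f(w_0) = 102.973760, f(w_1) = 9.579490
w_2 = 1.910000 - (9.579490)·(1.910000 - 2.600000)/(9.579490 - (102.973760)) = 1.839226; f(w_2) = 5.206310
w_3 = 1.839226 - (5.206310)·(1.839226 - 1.910000)/(5.206310 - (9.579490)) = 1.754970; f(w_3) = 0.807470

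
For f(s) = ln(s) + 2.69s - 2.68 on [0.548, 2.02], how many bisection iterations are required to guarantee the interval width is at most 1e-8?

28

Initial width b − a = 2.02 − 0.548 = 1.472000.
After n steps the width is (b−a)/2^n; need (b−a)/2^n ≤ 1e-8.
So n ≥ log₂(1.472000/1e-8) = log₂(147200000.0000) ≈ 27.1332.
Hence n = 28.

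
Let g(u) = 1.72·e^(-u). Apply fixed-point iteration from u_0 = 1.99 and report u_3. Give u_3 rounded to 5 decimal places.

0.44162

u_1 = g(1.990000) = 0.235116
u_2 = g(0.235116) = 1.359624
u_3 = g(1.359624) = 0.441623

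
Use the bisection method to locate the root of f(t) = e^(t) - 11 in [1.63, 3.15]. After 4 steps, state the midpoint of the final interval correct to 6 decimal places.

f(1.630000) = -5.896125, f(3.150000) = 12.336065 (opposite signs)
step 1: m = 2.390000, f(m) = -0.086506 < 0 → root in [2.390000, 3.150000]
step 2: m = 2.770000, f(m) = 4.958634 > 0 → root in [2.390000, 2.770000]
step 3: m = 2.580000, f(m) = 2.197138 > 0 → root in [2.390000, 2.580000]
step 4: m = 2.485000, f(m) = 1.001120 > 0 → root in [2.390000, 2.485000]
Midpoint of [2.390000, 2.485000] = 2.437500

2.437500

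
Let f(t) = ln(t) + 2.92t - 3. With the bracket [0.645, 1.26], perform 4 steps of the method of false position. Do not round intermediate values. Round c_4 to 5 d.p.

1.02046

False-position update: c = (a·f(b) − b·f(a))/(f(b) − f(a)); replace the endpoint whose sign matches f(c).
f(0.645000) = -1.555105, f(1.260000) = 0.910312
step 1: c = 1.032922, f(c) = 0.048524 > 0 → new bracket [0.645000, 1.032922]
step 2: c = 1.021184, f(c) = 0.002820 > 0 → new bracket [0.645000, 1.021184]
step 3: c = 1.020503, f(c) = 0.000165 > 0 → new bracket [0.645000, 1.020503]
step 4: c = 1.020463, f(c) = 0.000010 > 0 → new bracket [0.645000, 1.020463]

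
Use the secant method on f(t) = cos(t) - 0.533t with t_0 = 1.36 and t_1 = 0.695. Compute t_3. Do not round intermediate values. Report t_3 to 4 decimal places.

Secant update: t_(k+1) = t_k − f(t_k)·(t_k − t_(k-1))/(f(t_k) − f(t_(k-1))).
f(t_0) = -0.515641, f(t_1) = 0.397619
t_2 = 0.695000 - (0.397619)·(0.695000 - 1.360000)/(0.397619 - (-0.515641)) = 0.984530; f(t_2) = 0.028500
t_3 = 0.984530 - (0.028500)·(0.984530 - 0.695000)/(0.028500 - (0.397619)) = 1.006885; f(t_3) = -0.002174

1.0069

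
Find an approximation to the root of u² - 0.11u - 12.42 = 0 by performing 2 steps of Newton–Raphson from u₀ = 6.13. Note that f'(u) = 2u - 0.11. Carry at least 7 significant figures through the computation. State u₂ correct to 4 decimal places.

u_0 = 6.130000: f = 24.482600, f' = 12.150000 → u_1 = 6.130000 - (24.482600)/(12.150000) = 4.114971
u_1 = 4.114971: f = 4.060341, f' = 8.119942 → u_2 = 4.114971 - (4.060341)/(8.119942) = 3.614926

3.6149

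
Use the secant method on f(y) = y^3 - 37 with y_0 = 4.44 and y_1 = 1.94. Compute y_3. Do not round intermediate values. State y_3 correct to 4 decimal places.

f(y_0) = 50.528384, f(y_1) = -29.698616
y_2 = 1.940000 - (-29.698616)·(1.940000 - 4.440000)/(-29.698616 - (50.528384)) = 2.865456; f(y_2) = -13.472210
y_3 = 2.865456 - (-13.472210)·(2.865456 - 1.940000)/(-13.472210 - (-29.698616)) = 3.633829; f(y_3) = 10.983668

3.6338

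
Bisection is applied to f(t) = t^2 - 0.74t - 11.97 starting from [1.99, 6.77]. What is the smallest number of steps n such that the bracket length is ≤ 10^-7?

Initial width b − a = 6.77 − 1.99 = 4.780000.
After n steps the width is (b−a)/2^n; need (b−a)/2^n ≤ 10^-7.
So n ≥ log₂(4.780000/10^-7) = log₂(47800000.0000) ≈ 25.5105.
Hence n = 26.

26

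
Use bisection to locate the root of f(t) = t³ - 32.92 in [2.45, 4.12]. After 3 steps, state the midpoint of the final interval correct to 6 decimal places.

3.180625

f(2.450000) = -18.213875, f(4.120000) = 37.014528 (opposite signs)
step 1: m = 3.285000, f(m) = 2.529174 > 0 → root in [2.450000, 3.285000]
step 2: m = 2.867500, f(m) = -9.341820 < 0 → root in [2.867500, 3.285000]
step 3: m = 3.076250, f(m) = -3.808480 < 0 → root in [3.076250, 3.285000]
Midpoint of [3.076250, 3.285000] = 3.180625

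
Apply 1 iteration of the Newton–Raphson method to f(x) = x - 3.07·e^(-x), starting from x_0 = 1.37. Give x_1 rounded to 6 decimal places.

f'(x) = 1 + 3.07·e^(-x)
x_0 = 1.370000: f = 0.589892, f' = 1.780108 → x_1 = 1.370000 - (0.589892)/(1.780108) = 1.038620

1.038620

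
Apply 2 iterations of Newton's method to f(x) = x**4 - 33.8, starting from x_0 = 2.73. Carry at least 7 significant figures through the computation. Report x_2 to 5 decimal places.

Newton update: x ← x − f(x)/f'(x).
f'(x) = 4x**3
x_0 = 2.730000: f = 21.745718, f' = 81.385668 → x_1 = 2.730000 - (21.745718)/(81.385668) = 2.462807
x_1 = 2.462807: f = 2.989272, f' = 59.751785 → x_2 = 2.462807 - (2.989272)/(59.751785) = 2.412778

2.41278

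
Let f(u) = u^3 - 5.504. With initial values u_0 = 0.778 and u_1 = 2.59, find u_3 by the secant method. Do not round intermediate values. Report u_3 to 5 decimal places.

f(u_0) = -5.033089, f(u_1) = 11.869979
u_2 = 2.590000 - (11.869979)·(2.590000 - 0.778000)/(11.869979 - (-5.033089)) = 1.317544; f(u_2) = -3.216844
u_3 = 1.317544 - (-3.216844)·(1.317544 - 2.590000)/(-3.216844 - (11.869979)) = 1.588860; f(u_3) = -1.492960

1.58886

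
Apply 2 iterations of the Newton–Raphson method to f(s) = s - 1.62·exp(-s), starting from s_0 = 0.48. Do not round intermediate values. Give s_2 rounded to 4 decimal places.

f'(s) = 1 + 1.62·exp(-s)
s_0 = 0.480000: f = -0.522429, f' = 2.002429 → s_1 = 0.480000 - (-0.522429)/(2.002429) = 0.740898
s_1 = 0.740898: f = -0.031333, f' = 1.772231 → s_2 = 0.740898 - (-0.031333)/(1.772231) = 0.758578

0.7586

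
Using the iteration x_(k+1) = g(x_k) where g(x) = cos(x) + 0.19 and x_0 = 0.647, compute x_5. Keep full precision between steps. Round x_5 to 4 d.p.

0.8943

x_1 = g(0.647000) = 0.987896
x_2 = g(0.987896) = 0.740448
x_3 = g(0.740448) = 0.928167
x_4 = g(0.928167) = 0.789303
x_5 = g(0.789303) = 0.894340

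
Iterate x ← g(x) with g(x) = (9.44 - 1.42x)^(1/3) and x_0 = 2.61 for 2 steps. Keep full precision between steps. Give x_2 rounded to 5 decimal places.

x_1 = g(2.610000) = 1.789840
x_2 = g(1.789840) = 1.903634

1.90363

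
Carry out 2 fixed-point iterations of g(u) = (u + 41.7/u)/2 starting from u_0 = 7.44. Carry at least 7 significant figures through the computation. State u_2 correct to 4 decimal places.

6.4579

u_1 = g(7.440000) = 6.522419
u_2 = g(6.522419) = 6.457876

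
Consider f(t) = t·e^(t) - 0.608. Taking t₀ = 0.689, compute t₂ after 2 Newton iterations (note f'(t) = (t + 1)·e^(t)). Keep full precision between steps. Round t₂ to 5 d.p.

0.40798

t_0 = 0.689000: f = 0.764297, f' = 3.364020 → t_1 = 0.689000 - (0.764297)/(3.364020) = 0.461802
t_1 = 0.461802: f = 0.124849, f' = 2.319781 → t_2 = 0.461802 - (0.124849)/(2.319781) = 0.407983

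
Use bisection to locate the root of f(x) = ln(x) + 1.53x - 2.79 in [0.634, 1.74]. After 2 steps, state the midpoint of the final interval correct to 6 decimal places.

1.601750

f(0.634000) = -2.275686, f(1.740000) = 0.426085 (opposite signs)
step 1: m = 1.187000, f(m) = -0.802461 < 0 → root in [1.187000, 1.740000]
step 2: m = 1.463500, f(m) = -0.170014 < 0 → root in [1.463500, 1.740000]
Midpoint of [1.463500, 1.740000] = 1.601750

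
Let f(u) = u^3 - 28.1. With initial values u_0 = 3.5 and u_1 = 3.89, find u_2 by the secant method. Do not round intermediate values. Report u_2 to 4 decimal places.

3.1396

f(u_0) = 14.775000, f(u_1) = 30.763869
u_2 = 3.890000 - (30.763869)·(3.890000 - 3.500000)/(30.763869 - (14.775000)) = 3.139609; f(u_2) = 2.847570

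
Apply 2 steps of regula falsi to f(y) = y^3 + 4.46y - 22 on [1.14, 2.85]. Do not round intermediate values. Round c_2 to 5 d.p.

2.23576

f(1.140000) = -15.434056, f(2.850000) = 13.860125
step 1: c = 2.040938, f(c) = -4.396039 < 0 → new bracket [2.040938, 2.850000]
step 2: c = 2.235758, f(c) = -0.852828 < 0 → new bracket [2.235758, 2.850000]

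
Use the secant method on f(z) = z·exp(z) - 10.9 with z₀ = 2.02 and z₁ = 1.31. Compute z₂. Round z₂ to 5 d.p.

Secant update: z_(k+1) = z_k − f(z_k)·(z_k − z_(k-1))/(f(z_k) − f(z_(k-1))).
f(z_0) = 4.327416, f(z_1) = -6.044912
z_2 = 1.310000 - (-6.044912)·(1.310000 - 2.020000)/(-6.044912 - (4.327416)) = 1.723782; f(z_2) = -1.237007

1.72378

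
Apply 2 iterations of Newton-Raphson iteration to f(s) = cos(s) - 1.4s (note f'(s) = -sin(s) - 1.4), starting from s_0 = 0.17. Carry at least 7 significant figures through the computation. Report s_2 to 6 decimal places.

0.593111

s_0 = 0.170000: f = 0.747585, f' = -1.569182 → s_1 = 0.170000 - (0.747585)/(-1.569182) = 0.646417
s_1 = 0.646417: f = -0.106736, f' = -2.002330 → s_2 = 0.646417 - (-0.106736)/(-2.002330) = 0.593111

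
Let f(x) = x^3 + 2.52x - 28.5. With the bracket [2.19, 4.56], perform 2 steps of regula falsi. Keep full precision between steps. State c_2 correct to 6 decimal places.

2.668263

f(2.190000) = -12.477741, f(4.560000) = 77.810016
step 1: c = 2.517533, f(c) = -6.199756 < 0 → new bracket [2.517533, 4.560000]
step 2: c = 2.668263, f(c) = -2.778931 < 0 → new bracket [2.668263, 4.560000]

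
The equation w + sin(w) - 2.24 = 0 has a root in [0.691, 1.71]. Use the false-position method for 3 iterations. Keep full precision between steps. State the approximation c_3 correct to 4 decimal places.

False-position update: c = (a·f(b) − b·f(a))/(f(b) − f(a)); replace the endpoint whose sign matches f(c).
f(0.691000) = -0.911692, f(1.710000) = 0.460327
step 1: c = 1.368115, f(c) = 0.107645 > 0 → new bracket [0.691000, 1.368115]
step 2: c = 1.296609, f(c) = 0.019255 > 0 → new bracket [0.691000, 1.296609]
step 3: c = 1.284083, f(c) = 0.003262 > 0 → new bracket [0.691000, 1.284083]

1.2841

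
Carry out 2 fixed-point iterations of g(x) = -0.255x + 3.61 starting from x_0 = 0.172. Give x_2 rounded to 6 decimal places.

x_1 = g(0.172000) = 3.566140
x_2 = g(3.566140) = 2.700634

2.700634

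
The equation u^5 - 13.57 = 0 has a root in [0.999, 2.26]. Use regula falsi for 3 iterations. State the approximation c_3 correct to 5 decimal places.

f(0.999000) = -12.574990, f(2.260000) = 45.387926
step 1: c = 1.272573, f(c) = -10.232566 < 0 → new bracket [1.272573, 2.260000]
step 2: c = 1.454231, f(c) = -7.066209 < 0 → new bracket [1.454231, 2.260000]
step 3: c = 1.562778, f(c) = -4.248498 < 0 → new bracket [1.562778, 2.260000]

1.56278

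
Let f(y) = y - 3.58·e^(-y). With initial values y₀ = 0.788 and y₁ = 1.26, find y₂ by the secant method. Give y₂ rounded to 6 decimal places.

Secant update: y_(k+1) = y_k − f(y_k)·(y_k − y_(k-1))/(f(y_k) − f(y_(k-1))).
f(y_0) = -0.840017, f(y_1) = 0.244519
y_2 = 1.260000 - (0.244519)·(1.260000 - 0.788000)/(0.244519 - (-0.840017)) = 1.153583; f(y_2) = 0.024078

1.153583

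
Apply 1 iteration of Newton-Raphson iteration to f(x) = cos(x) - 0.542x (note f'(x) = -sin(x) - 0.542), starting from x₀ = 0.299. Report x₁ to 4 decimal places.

1.2476

x_0 = 0.299000: f = 0.793574, f' = -0.836565 → x_1 = 0.299000 - (0.793574)/(-0.836565) = 1.247610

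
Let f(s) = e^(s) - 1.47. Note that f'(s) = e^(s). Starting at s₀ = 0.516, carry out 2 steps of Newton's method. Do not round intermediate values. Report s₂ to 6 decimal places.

0.385296

Newton update: s ← s − f(s)/f'(s).
s_0 = 0.516000: f = 0.205313, f' = 1.675313 → s_1 = 0.516000 - (0.205313)/(1.675313) = 0.393448
s_1 = 0.393448: f = 0.012082, f' = 1.482082 → s_2 = 0.393448 - (0.012082)/(1.482082) = 0.385296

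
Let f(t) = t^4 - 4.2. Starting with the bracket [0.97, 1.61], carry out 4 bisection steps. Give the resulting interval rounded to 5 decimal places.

[1.41000, 1.45000]

f(0.970000) = -3.314707, f(1.610000) = 2.518982 (opposite signs)
step 1: m = 1.290000, f(m) = -1.430771 < 0 → root in [1.290000, 1.610000]
step 2: m = 1.450000, f(m) = 0.220506 > 0 → root in [1.290000, 1.450000]
step 3: m = 1.370000, f(m) = -0.677246 < 0 → root in [1.370000, 1.450000]
step 4: m = 1.410000, f(m) = -0.247458 < 0 → root in [1.410000, 1.450000]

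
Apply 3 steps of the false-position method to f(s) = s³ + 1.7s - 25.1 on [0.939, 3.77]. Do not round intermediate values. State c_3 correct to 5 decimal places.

f(0.939000) = -22.675764, f(3.770000) = 34.891633
step 1: c = 2.054129, f(c) = -12.940691 < 0 → new bracket [2.054129, 3.770000]
step 2: c = 2.518346, f(c) = -4.847300 < 0 → new bracket [2.518346, 3.770000]
step 3: c = 2.671021, f(c) = -1.503263 < 0 → new bracket [2.671021, 3.770000]

2.67102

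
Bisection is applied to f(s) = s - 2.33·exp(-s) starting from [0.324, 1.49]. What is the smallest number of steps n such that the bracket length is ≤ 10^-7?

24

Initial width b − a = 1.49 − 0.324 = 1.166000.
After n steps the width is (b−a)/2^n; need (b−a)/2^n ≤ 10^-7.
So n ≥ log₂(1.166000/10^-7) = log₂(11660000.0000) ≈ 23.4751.
Hence n = 24.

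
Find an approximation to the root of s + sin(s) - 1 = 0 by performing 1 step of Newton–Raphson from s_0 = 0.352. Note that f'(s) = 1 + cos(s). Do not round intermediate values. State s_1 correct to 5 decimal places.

0.50841

s_0 = 0.352000: f = -0.303224, f' = 1.938685 → s_1 = 0.352000 - (-0.303224)/(1.938685) = 0.508407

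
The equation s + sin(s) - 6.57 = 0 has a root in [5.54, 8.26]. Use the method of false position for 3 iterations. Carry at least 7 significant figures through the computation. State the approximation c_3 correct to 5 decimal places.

6.42688

f(5.540000) = -1.706637, f(8.260000) = 2.608701
step 1: c = 6.615710, f(c) = 0.372141 > 0 → new bracket [5.540000, 6.615710]
step 2: c = 6.423138, f(c) = -0.007367 < 0 → new bracket [6.423138, 6.615710]
step 3: c = 6.426876, f(c) = 0.000072 > 0 → new bracket [6.423138, 6.426876]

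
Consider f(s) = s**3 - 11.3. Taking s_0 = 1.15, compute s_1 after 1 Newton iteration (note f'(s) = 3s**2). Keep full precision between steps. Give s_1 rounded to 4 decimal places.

3.6148

Newton update: s ← s − f(s)/f'(s).
s_0 = 1.150000: f = -9.779125, f' = 3.967500 → s_1 = 1.150000 - (-9.779125)/(3.967500) = 3.614808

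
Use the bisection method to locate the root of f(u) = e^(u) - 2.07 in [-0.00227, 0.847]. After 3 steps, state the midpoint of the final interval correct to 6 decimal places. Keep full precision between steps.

0.687762

f(-0.002270) = -1.072267, f(0.847000) = 0.262638 (opposite signs)
step 1: m = 0.422365, f(m) = -0.544435 < 0 → root in [0.422365, 0.847000]
step 2: m = 0.634683, f(m) = -0.183577 < 0 → root in [0.634683, 0.847000]
step 3: m = 0.740841, f(m) = 0.027699 > 0 → root in [0.634683, 0.740841]
Midpoint of [0.634683, 0.740841] = 0.687762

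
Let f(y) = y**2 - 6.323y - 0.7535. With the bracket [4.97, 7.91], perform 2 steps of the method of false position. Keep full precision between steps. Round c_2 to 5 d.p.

6.37707

f(4.970000) = -7.477910, f(7.910000) = 11.799670
step 1: c = 6.110447, f(c) = -2.052295 < 0 → new bracket [6.110447, 7.910000]
step 2: c = 6.377067, f(c) = -0.408711 < 0 → new bracket [6.377067, 7.910000]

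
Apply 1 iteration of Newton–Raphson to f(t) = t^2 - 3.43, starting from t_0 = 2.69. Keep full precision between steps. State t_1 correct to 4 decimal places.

f'(t) = 2t
t_0 = 2.690000: f = 3.806100, f' = 5.380000 → t_1 = 2.690000 - (3.806100)/(5.380000) = 1.982546

1.9825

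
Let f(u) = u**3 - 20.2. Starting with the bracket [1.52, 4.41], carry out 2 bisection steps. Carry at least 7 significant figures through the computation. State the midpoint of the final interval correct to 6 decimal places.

f(1.520000) = -16.688192, f(4.410000) = 65.566121 (opposite signs)
step 1: m = 2.965000, f(m) = 5.865982 > 0 → root in [1.520000, 2.965000]
step 2: m = 2.242500, f(m) = -8.922902 < 0 → root in [2.242500, 2.965000]
Midpoint of [2.242500, 2.965000] = 2.603750

2.603750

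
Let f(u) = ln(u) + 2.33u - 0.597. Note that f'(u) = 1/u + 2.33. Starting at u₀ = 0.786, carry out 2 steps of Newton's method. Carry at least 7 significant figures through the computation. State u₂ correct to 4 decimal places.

u_0 = 0.786000: f = 0.993582, f' = 3.602265 → u_1 = 0.786000 - (0.993582)/(3.602265) = 0.510179
u_1 = 0.510179: f = -0.081278, f' = 4.290098 → u_2 = 0.510179 - (-0.081278)/(4.290098) = 0.529124

0.5291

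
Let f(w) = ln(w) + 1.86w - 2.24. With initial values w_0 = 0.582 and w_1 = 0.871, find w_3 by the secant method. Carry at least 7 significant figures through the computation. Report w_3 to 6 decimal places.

Secant update: w_(k+1) = w_k − f(w_k)·(w_k − w_(k-1))/(f(w_k) − f(w_(k-1))).
f(w_0) = -1.698765, f(w_1) = -0.758053
w_2 = 0.871000 - (-0.758053)·(0.871000 - 0.582000)/(-0.758053 - (-1.698765)) = 1.103885; f(w_2) = -0.087939
w_3 = 1.103885 - (-0.087939)·(1.103885 - 0.871000)/(-0.087939 - (-0.758053)) = 1.134446; f(w_3) = -0.003786

1.134446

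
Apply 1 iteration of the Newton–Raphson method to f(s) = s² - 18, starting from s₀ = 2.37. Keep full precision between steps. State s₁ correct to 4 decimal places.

f'(s) = 2s
s_0 = 2.370000: f = -12.383100, f' = 4.740000 → s_1 = 2.370000 - (-12.383100)/(4.740000) = 4.982468

4.9825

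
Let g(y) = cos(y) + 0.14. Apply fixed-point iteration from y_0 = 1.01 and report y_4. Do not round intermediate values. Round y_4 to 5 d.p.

0.87597

y_1 = g(1.010000) = 0.671861
y_2 = g(0.671861) = 0.922665
y_3 = g(0.922665) = 0.743698
y_4 = g(0.743698) = 0.875970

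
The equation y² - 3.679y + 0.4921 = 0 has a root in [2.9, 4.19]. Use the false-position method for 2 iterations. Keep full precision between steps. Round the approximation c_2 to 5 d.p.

3.51981

f(2.900000) = -1.767000, f(4.190000) = 2.633190
step 1: c = 3.418030, f(c) = -0.399904 < 0 → new bracket [3.418030, 4.190000]
step 2: c = 3.519812, f(c) = -0.068213 < 0 → new bracket [3.519812, 4.190000]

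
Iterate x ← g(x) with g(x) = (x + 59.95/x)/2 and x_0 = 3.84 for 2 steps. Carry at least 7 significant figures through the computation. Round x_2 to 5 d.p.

x_1 = g(3.840000) = 9.725990
x_2 = g(9.725990) = 7.944943

7.94494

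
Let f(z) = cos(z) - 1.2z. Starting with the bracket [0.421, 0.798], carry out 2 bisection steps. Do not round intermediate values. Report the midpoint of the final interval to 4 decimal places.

0.6566

f(0.421000) = 0.407481, f(0.798000) = -0.259460 (opposite signs)
step 1: m = 0.609500, f(m) = 0.088534 > 0 → root in [0.609500, 0.798000]
step 2: m = 0.703750, f(m) = -0.082079 < 0 → root in [0.609500, 0.703750]
Midpoint of [0.609500, 0.703750] = 0.656625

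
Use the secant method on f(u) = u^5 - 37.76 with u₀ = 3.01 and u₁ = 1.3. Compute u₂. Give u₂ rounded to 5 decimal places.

Secant update: u_(k+1) = u_k − f(u_k)·(u_k − u_(k-1))/(f(u_k) − f(u_(k-1))).
f(u_0) = 209.317090, f(u_1) = -34.047070
u_2 = 1.300000 - (-34.047070)·(1.300000 - 3.010000)/(-34.047070 - (209.317090)) = 1.539232; f(u_2) = -29.119868

1.53923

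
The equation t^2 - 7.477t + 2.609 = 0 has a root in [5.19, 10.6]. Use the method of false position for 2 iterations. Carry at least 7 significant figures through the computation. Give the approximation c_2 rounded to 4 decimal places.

False-position update: c = (a·f(b) − b·f(a))/(f(b) − f(a)); replace the endpoint whose sign matches f(c).
f(5.190000) = -9.260530, f(10.600000) = 35.712800
step 1: c = 6.303982, f(c) = -4.785686 < 0 → new bracket [6.303982, 10.600000]
step 2: c = 6.811640, f(c) = -1.923192 < 0 → new bracket [6.811640, 10.600000]

6.8116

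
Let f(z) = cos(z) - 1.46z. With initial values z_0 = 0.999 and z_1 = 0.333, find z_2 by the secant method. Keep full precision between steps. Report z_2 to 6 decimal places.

f(z_0) = -0.917396, f(z_1) = 0.458886
z_2 = 0.333000 - (0.458886)·(0.333000 - 0.999000)/(0.458886 - (-0.917396)) = 0.555061; f(z_2) = 0.039480

0.555061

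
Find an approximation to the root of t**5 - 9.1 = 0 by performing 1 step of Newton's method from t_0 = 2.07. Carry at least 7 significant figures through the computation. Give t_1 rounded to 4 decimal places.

1.7551

Newton update: t ← t − f(t)/f'(t).
f'(t) = 5t**4
t_0 = 2.070000: f = 28.905962, f' = 91.801840 → t_1 = 2.070000 - (28.905962)/(91.801840) = 1.755127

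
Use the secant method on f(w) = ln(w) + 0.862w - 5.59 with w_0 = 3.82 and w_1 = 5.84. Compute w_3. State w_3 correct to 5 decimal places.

f(w_0) = -0.956910, f(w_1) = 1.208811
w_2 = 5.840000 - (1.208811)·(5.840000 - 3.820000)/(1.208811 - (-0.956910)) = 4.712524; f(w_2) = 0.022419
w_3 = 4.712524 - (0.022419)·(4.712524 - 5.840000)/(0.022419 - (1.208811)) = 4.691218; f(w_3) = -0.000478

4.69122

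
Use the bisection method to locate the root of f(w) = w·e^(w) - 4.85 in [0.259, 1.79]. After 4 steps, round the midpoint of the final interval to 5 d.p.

f(0.259000) = -4.514431, f(1.790000) = 5.871120 (opposite signs)
step 1: m = 1.024500, f(m) = -1.996048 < 0 → root in [1.024500, 1.790000]
step 2: m = 1.407250, f(m) = 0.898204 > 0 → root in [1.024500, 1.407250]
step 3: m = 1.215875, f(m) = -0.748557 < 0 → root in [1.215875, 1.407250]
step 4: m = 1.311562, f(m) = 0.018480 > 0 → root in [1.215875, 1.311562]
Midpoint of [1.215875, 1.311562] = 1.263719

1.26372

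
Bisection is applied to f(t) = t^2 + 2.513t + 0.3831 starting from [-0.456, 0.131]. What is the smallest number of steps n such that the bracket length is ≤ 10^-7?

Initial width b − a = 0.131 − -0.456 = 0.587000.
After n steps the width is (b−a)/2^n; need (b−a)/2^n ≤ 10^-7.
So n ≥ log₂(0.587000/10^-7) = log₂(5870000.0000) ≈ 22.4849.
Hence n = 23.

23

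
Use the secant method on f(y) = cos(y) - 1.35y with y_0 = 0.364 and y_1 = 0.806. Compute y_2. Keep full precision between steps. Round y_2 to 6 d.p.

0.597481

Secant update: y_(k+1) = y_k − f(y_k)·(y_k − y_(k-1))/(f(y_k) − f(y_(k-1))).
f(y_0) = 0.443080, f(y_1) = -0.395710
y_2 = 0.806000 - (-0.395710)·(0.806000 - 0.364000)/(-0.395710 - (0.443080)) = 0.597481; f(y_2) = 0.020156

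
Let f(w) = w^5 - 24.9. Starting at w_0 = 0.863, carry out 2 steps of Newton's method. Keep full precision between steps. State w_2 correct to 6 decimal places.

7.735398

f'(w) = 5w^4
w_0 = 0.863000: f = -24.421310, f' = 2.773404 → w_1 = 0.863000 - (-24.421310)/(2.773404) = 9.668536
w_1 = 9.668536: f = 84464.748023, f' = 43693.094597 → w_2 = 9.668536 - (84464.748023)/(43693.094597) = 7.735398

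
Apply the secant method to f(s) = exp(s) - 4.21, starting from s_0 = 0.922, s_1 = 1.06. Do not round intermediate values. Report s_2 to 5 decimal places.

1.55095

f(s_0) = -1.695686, f(s_1) = -1.323629
s_2 = 1.060000 - (-1.323629)·(1.060000 - 0.922000)/(-1.323629 - (-1.695686)) = 1.550948; f(s_2) = 0.505941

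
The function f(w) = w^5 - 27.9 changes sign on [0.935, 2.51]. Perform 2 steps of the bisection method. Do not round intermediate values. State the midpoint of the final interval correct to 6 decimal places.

f(0.935000) = -27.185408, f(2.510000) = 71.725063 (opposite signs)
step 1: m = 1.722500, f(m) = -12.736615 < 0 → root in [1.722500, 2.510000]
step 2: m = 2.116250, f(m) = 14.545813 > 0 → root in [1.722500, 2.116250]
Midpoint of [1.722500, 2.116250] = 1.919375

1.919375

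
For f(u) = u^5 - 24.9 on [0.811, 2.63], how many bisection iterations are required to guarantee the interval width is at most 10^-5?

Initial width b − a = 2.63 − 0.811 = 1.819000.
After n steps the width is (b−a)/2^n; need (b−a)/2^n ≤ 10^-5.
So n ≥ log₂(1.819000/10^-5) = log₂(181900.0000) ≈ 17.4728.
Hence n = 18.

18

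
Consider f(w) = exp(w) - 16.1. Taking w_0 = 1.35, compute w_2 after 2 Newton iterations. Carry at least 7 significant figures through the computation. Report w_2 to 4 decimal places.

3.6984

f'(w) = exp(w)
w_0 = 1.350000: f = -12.242574, f' = 3.857426 → w_1 = 1.350000 - (-12.242574)/(3.857426) = 4.523768
w_1 = 4.523768: f = 76.082305, f' = 92.182305 → w_2 = 4.523768 - (76.082305)/(92.182305) = 3.698422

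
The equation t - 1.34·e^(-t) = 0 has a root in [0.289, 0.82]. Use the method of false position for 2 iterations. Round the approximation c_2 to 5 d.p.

False-position update: c = (a·f(b) − b·f(a))/(f(b) − f(a)); replace the endpoint whose sign matches f(c).
f(0.289000) = -0.714676, f(0.820000) = 0.229822
step 1: c = 0.690794, f(c) = 0.019215 > 0 → new bracket [0.289000, 0.690794]
step 2: c = 0.680274, f(c) = 0.001593 > 0 → new bracket [0.289000, 0.680274]

0.68027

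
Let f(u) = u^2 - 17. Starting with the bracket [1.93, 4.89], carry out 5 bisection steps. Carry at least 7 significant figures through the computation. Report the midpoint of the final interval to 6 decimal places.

f(1.930000) = -13.275100, f(4.890000) = 6.912100 (opposite signs)
step 1: m = 3.410000, f(m) = -5.371900 < 0 → root in [3.410000, 4.890000]
step 2: m = 4.150000, f(m) = 0.222500 > 0 → root in [3.410000, 4.150000]
step 3: m = 3.780000, f(m) = -2.711600 < 0 → root in [3.780000, 4.150000]
step 4: m = 3.965000, f(m) = -1.278775 < 0 → root in [3.965000, 4.150000]
step 5: m = 4.057500, f(m) = -0.536694 < 0 → root in [4.057500, 4.150000]
Midpoint of [4.057500, 4.150000] = 4.103750

4.103750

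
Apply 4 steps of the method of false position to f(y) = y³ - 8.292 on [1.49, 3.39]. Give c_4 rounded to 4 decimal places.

f(1.490000) = -4.984051, f(3.390000) = 30.666219
step 1: c = 1.755628, f(c) = -2.880755 < 0 → new bracket [1.755628, 3.390000]
step 2: c = 1.895975, f(c) = -1.476500 < 0 → new bracket [1.895975, 3.390000]
step 3: c = 1.964604, f(c) = -0.709279 < 0 → new bracket [1.964604, 3.390000]
step 4: c = 1.996827, f(c) = -0.330019 < 0 → new bracket [1.996827, 3.390000]

1.9968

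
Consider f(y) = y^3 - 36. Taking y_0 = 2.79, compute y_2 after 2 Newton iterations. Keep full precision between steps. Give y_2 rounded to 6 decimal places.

Newton update: y ← y − f(y)/f'(y).
f'(y) = 3y^2
y_0 = 2.790000: f = -14.282361, f' = 23.352300 → y_1 = 2.790000 - (-14.282361)/(23.352300) = 3.401604
y_1 = 3.401604: f = 3.359654, f' = 34.712730 → y_2 = 3.401604 - (3.359654)/(34.712730) = 3.304820

3.304820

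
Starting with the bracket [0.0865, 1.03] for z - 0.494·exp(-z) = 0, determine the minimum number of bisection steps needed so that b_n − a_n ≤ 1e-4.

14

Initial width b − a = 1.03 − 0.0865 = 0.943500.
After n steps the width is (b−a)/2^n; need (b−a)/2^n ≤ 1e-4.
So n ≥ log₂(0.943500/1e-4) = log₂(9435.0000) ≈ 13.2038.
Hence n = 14.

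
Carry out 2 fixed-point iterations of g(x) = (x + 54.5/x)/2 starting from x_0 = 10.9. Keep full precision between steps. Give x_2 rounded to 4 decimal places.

x_1 = g(10.900000) = 7.950000
x_2 = g(7.950000) = 7.402673

7.4027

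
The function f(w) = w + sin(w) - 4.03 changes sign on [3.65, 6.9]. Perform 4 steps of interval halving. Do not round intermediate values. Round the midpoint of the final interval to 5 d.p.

4.97031

f(3.650000) = -0.866787, f(6.900000) = 3.448440 (opposite signs)
step 1: m = 5.275000, f(m) = 0.399135 > 0 → root in [3.650000, 5.275000]
step 2: m = 4.462500, f(m) = -0.536440 < 0 → root in [4.462500, 5.275000]
step 3: m = 4.868750, f(m) = -0.149051 < 0 → root in [4.868750, 5.275000]
step 4: m = 5.071875, f(m) = 0.105797 > 0 → root in [4.868750, 5.071875]
Midpoint of [4.868750, 5.071875] = 4.970313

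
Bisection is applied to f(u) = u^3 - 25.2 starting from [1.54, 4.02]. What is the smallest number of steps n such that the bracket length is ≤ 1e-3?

12

Initial width b − a = 4.02 − 1.54 = 2.480000.
After n steps the width is (b−a)/2^n; need (b−a)/2^n ≤ 1e-3.
So n ≥ log₂(2.480000/1e-3) = log₂(2480.0000) ≈ 11.2761.
Hence n = 12.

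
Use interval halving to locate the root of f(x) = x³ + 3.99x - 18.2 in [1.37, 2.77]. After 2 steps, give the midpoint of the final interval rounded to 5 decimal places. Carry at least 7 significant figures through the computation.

2.24500

f(1.370000) = -10.162347, f(2.770000) = 14.106233 (opposite signs)
step 1: m = 2.070000, f(m) = -1.070957 < 0 → root in [2.070000, 2.770000]
step 2: m = 2.420000, f(m) = 5.628288 > 0 → root in [2.070000, 2.420000]
Midpoint of [2.070000, 2.420000] = 2.245000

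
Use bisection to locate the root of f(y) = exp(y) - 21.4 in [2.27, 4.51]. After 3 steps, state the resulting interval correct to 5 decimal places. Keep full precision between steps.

f(2.270000) = -11.720599, f(4.510000) = 69.521819 (opposite signs)
step 1: m = 3.390000, f(m) = 8.265952 > 0 → root in [2.270000, 3.390000]
step 2: m = 2.830000, f(m) = -4.454539 < 0 → root in [2.830000, 3.390000]
step 3: m = 3.110000, f(m) = 1.021044 > 0 → root in [2.830000, 3.110000]

[2.83000, 3.11000]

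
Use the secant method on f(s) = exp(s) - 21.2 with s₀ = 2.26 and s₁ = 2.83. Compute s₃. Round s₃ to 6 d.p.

f(s_0) = -11.616911, f(s_1) = -4.254539
s_2 = 2.830000 - (-4.254539)·(2.830000 - 2.260000)/(-4.254539 - (-11.616911)) = 3.159389; f(s_2) = 2.356209
s_3 = 3.159389 - (2.356209)·(3.159389 - 2.830000)/(2.356209 - (-4.254539)) = 3.041988; f(s_3) = -0.253153

3.041988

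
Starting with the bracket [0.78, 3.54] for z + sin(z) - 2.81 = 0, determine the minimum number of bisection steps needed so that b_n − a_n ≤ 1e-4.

15

Initial width b − a = 3.54 − 0.78 = 2.760000.
After n steps the width is (b−a)/2^n; need (b−a)/2^n ≤ 1e-4.
So n ≥ log₂(2.760000/1e-4) = log₂(27600.0000) ≈ 14.7524.
Hence n = 15.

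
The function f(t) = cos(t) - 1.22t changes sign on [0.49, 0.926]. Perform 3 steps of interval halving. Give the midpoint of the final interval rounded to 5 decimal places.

0.62625

f(0.490000) = 0.284533, f(0.926000) = -0.528684 (opposite signs)
step 1: m = 0.708000, f(m) = -0.104096 < 0 → root in [0.490000, 0.708000]
step 2: m = 0.599000, f(m) = 0.095120 > 0 → root in [0.599000, 0.708000]
step 3: m = 0.653500, f(m) = -0.003309 < 0 → root in [0.599000, 0.653500]
Midpoint of [0.599000, 0.653500] = 0.626250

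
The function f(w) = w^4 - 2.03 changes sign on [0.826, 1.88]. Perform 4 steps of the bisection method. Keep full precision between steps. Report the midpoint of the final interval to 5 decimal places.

f(0.826000) = -1.564499, f(1.880000) = 10.461983 (opposite signs)
step 1: m = 1.353000, f(m) = 1.321129 > 0 → root in [0.826000, 1.353000]
step 2: m = 1.089500, f(m) = -0.621007 < 0 → root in [1.089500, 1.353000]
step 3: m = 1.221250, f(m) = 0.194428 > 0 → root in [1.089500, 1.221250]
step 4: m = 1.155375, f(m) = -0.248065 < 0 → root in [1.155375, 1.221250]
Midpoint of [1.155375, 1.221250] = 1.188312

1.18831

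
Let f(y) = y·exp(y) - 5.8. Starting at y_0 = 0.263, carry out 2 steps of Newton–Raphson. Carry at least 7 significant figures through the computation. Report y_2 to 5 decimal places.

2.83820

f'(y) = (y + 1)·exp(y)
y_0 = 0.263000: f = -5.457883, f' = 1.642944 → y_1 = 0.263000 - (-5.457883)/(1.642944) = 3.585013
y_1 = 3.585013: f = 123.453513, f' = 165.307356 → y_2 = 3.585013 - (123.453513)/(165.307356) = 2.838201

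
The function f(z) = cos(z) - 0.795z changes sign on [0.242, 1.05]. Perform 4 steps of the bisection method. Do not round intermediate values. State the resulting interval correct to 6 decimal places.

f(0.242000) = 0.778471, f(1.050000) = -0.337179 (opposite signs)
step 1: m = 0.646000, f(m) = 0.284928 > 0 → root in [0.646000, 1.050000]
step 2: m = 0.848000, f(m) = -0.012676 < 0 → root in [0.646000, 0.848000]
step 3: m = 0.747000, f(m) = 0.139865 > 0 → root in [0.747000, 0.848000]
step 4: m = 0.797500, f(m) = 0.064485 > 0 → root in [0.797500, 0.848000]

[0.797500, 0.848000]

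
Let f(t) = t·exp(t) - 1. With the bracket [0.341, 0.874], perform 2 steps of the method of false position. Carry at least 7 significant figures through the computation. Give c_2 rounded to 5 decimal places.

f(0.341000) = -0.520434, f(0.874000) = 1.094521
step 1: c = 0.512764, f(c) = -0.143735 < 0 → new bracket [0.512764, 0.874000]
step 2: c = 0.554696, f(c) = -0.034047 < 0 → new bracket [0.554696, 0.874000]

0.55470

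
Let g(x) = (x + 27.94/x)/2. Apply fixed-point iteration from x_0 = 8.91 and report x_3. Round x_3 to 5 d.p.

x_1 = g(8.910000) = 6.022901
x_2 = g(6.022901) = 5.330931
x_3 = g(5.330931) = 5.286021

5.28602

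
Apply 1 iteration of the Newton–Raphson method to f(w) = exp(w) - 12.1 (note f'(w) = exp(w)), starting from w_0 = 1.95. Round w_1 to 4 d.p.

2.6715

Newton update: w ← w − f(w)/f'(w).
w_0 = 1.950000: f = -5.071312, f' = 7.028688 → w_1 = 1.950000 - (-5.071312)/(7.028688) = 2.671516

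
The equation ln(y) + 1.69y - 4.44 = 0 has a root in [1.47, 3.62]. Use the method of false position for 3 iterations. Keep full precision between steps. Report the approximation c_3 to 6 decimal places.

False-position update: c = (a·f(b) − b·f(a))/(f(b) − f(a)); replace the endpoint whose sign matches f(c).
f(1.470000) = -1.570438, f(3.620000) = 2.964274
step 1: c = 2.214577, f(c) = 0.097696 > 0 → new bracket [1.470000, 2.214577]
step 2: c = 2.170970, f(c) = 0.004113 > 0 → new bracket [1.470000, 2.170970]
step 3: c = 2.169139, f(c) = 0.000175 > 0 → new bracket [1.470000, 2.169139]

2.169139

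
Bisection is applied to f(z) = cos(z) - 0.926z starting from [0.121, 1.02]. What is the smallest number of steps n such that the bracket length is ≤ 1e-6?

20

Initial width b − a = 1.02 − 0.121 = 0.899000.
After n steps the width is (b−a)/2^n; need (b−a)/2^n ≤ 1e-6.
So n ≥ log₂(0.899000/1e-6) = log₂(899000.0000) ≈ 19.7780.
Hence n = 20.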